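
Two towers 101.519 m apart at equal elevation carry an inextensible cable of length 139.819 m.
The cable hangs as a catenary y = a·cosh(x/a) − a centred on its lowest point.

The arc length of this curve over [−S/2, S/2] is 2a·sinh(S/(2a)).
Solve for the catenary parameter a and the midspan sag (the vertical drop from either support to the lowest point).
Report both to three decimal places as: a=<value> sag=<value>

seed: a₀ = √(S³/(24(L−S))) = √(101.519³/(24·38.300)) = 33.737740
iter 1: u=1.504532  f(a)=+4.576e+00  f'(a)=-2.828e+00  a ← 33.737740 − (+4.576e+00/-2.828e+00) = 35.355979
iter 2: u=1.435669  f(a)=+3.498e-01  f'(a)=-2.410e+00  a ← 35.355979 − (+3.498e-01/-2.410e+00) = 35.501110
iter 3: u=1.429800  f(a)=+2.419e-03  f'(a)=-2.377e+00  a ← 35.501110 − (+2.419e-03/-2.377e+00) = 35.502127
iter 4: u=1.429759  f(a)=+1.174e-07  f'(a)=-2.377e+00  a ← 35.502127 − (+1.174e-07/-2.377e+00) = 35.502127
iter 5: u=1.429759  f(a)=+2.842e-14  f'(a)=-2.377e+00  a ← 35.502127 − (+2.842e-14/-2.377e+00) = 35.502127
converged: |Δa| < 1e-12 after 5 iterations
sag = a·(cosh(S/(2a)) − 1) = 35.502127·(cosh(1.429759) − 1) = 42.905393
T_max/T_min = cosh(S/(2a)) = 2.208530

a=35.502 sag=42.905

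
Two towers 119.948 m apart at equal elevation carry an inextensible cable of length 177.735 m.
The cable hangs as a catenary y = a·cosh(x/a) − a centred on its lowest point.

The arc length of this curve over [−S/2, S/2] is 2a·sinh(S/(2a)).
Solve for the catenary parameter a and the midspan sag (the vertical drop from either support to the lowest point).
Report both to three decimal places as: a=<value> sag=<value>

a=37.586 sag=58.903

seed: a₀ = √(S³/(24(L−S))) = √(119.948³/(24·57.787)) = 35.275146
iter 1: u=1.700177  f(a)=+8.950e+00  f'(a)=-4.327e+00  a ← 35.275146 − (+8.950e+00/-4.327e+00) = 37.343853
iter 2: u=1.605994  f(a)=+8.478e-01  f'(a)=-3.543e+00  a ← 37.343853 − (+8.478e-01/-3.543e+00) = 37.583164
iter 3: u=1.595768  f(a)=+9.363e-03  f'(a)=-3.465e+00  a ← 37.583164 − (+9.363e-03/-3.465e+00) = 37.585866
iter 4: u=1.595653  f(a)=+1.170e-06  f'(a)=-3.464e+00  a ← 37.585866 − (+1.170e-06/-3.464e+00) = 37.585866
iter 5: u=1.595653  f(a)=+0.000e+00  f'(a)=-3.464e+00  a ← 37.585866 − (+0.000e+00/-3.464e+00) = 37.585866
converged: |Δa| < 1e-12 after 5 iterations
sag = a·(cosh(S/(2a)) − 1) = 37.585866·(cosh(1.595653) − 1) = 58.903148
T_max/T_min = cosh(S/(2a)) = 2.567162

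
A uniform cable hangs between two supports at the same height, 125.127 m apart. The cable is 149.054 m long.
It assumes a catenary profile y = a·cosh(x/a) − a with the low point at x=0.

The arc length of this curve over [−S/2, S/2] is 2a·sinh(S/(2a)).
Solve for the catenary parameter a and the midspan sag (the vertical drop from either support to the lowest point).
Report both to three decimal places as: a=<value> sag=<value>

a=60.015 sag=35.672

seed: a₀ = √(S³/(24(L−S))) = √(125.127³/(24·23.927)) = 58.408601
iter 1: u=1.071135  f(a)=+1.411e+00  f'(a)=-9.172e-01  a ← 58.408601 − (+1.411e+00/-9.172e-01) = 59.946607
iter 2: u=1.043654  f(a)=+5.764e-02  f'(a)=-8.437e-01  a ← 59.946607 − (+5.764e-02/-8.437e-01) = 60.014928
iter 3: u=1.042466  f(a)=+1.053e-04  f'(a)=-8.406e-01  a ← 60.014928 − (+1.053e-04/-8.406e-01) = 60.015054
iter 4: u=1.042463  f(a)=+3.529e-10  f'(a)=-8.406e-01  a ← 60.015054 − (+3.529e-10/-8.406e-01) = 60.015054
iter 5: u=1.042463  f(a)=+2.842e-14  f'(a)=-8.406e-01  a ← 60.015054 − (+2.842e-14/-8.406e-01) = 60.015054
converged: |Δa| < 1e-12 after 5 iterations
sag = a·(cosh(S/(2a)) − 1) = 60.015054·(cosh(1.042463) − 1) = 35.672356
T_max/T_min = cosh(S/(2a)) = 1.594390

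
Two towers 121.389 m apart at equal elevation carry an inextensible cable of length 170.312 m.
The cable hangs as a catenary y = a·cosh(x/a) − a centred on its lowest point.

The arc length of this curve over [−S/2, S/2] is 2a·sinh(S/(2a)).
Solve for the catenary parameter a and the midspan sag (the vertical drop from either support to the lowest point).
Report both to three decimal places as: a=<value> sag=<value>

a=41.201 sag=53.399

seed: a₀ = √(S³/(24(L−S))) = √(121.389³/(24·48.923)) = 39.030745
iter 1: u=1.555043  f(a)=+6.267e+00  f'(a)=-3.168e+00  a ← 39.030745 − (+6.267e+00/-3.168e+00) = 41.009188
iter 2: u=1.480022  f(a)=+5.081e-01  f'(a)=-2.673e+00  a ← 41.009188 − (+5.081e-01/-2.673e+00) = 41.199240
iter 3: u=1.473195  f(a)=+3.990e-03  f'(a)=-2.631e+00  a ← 41.199240 − (+3.990e-03/-2.631e+00) = 41.200756
iter 4: u=1.473140  f(a)=+2.503e-07  f'(a)=-2.631e+00  a ← 41.200756 − (+2.503e-07/-2.631e+00) = 41.200757
iter 5: u=1.473140  f(a)=+0.000e+00  f'(a)=-2.631e+00  a ← 41.200757 − (+0.000e+00/-2.631e+00) = 41.200757
converged: |Δa| < 1e-12 after 5 iterations
sag = a·(cosh(S/(2a)) − 1) = 41.200757·(cosh(1.473140) − 1) = 53.398644
T_max/T_min = cosh(S/(2a)) = 2.296060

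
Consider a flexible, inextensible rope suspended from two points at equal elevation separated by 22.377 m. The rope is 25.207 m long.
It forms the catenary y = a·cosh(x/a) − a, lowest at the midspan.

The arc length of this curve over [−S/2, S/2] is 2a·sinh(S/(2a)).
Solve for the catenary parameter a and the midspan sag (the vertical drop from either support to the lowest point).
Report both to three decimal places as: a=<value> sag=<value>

seed: a₀ = √(S³/(24(L−S))) = √(22.377³/(24·2.830)) = 12.844108
iter 1: u=0.871100  f(a)=+1.093e-01  f'(a)=-4.750e-01  a ← 12.844108 − (+1.093e-01/-4.750e-01) = 13.074270
iter 2: u=0.855765  f(a)=+3.008e-03  f'(a)=-4.492e-01  a ← 13.074270 − (+3.008e-03/-4.492e-01) = 13.080966
iter 3: u=0.855327  f(a)=+2.420e-06  f'(a)=-4.485e-01  a ← 13.080966 − (+2.420e-06/-4.485e-01) = 13.080971
iter 4: u=0.855326  f(a)=+1.567e-12  f'(a)=-4.485e-01  a ← 13.080971 − (+1.567e-12/-4.485e-01) = 13.080971
converged: |Δa| < 1e-12 after 4 iterations
sag = a·(cosh(S/(2a)) − 1) = 13.080971·(cosh(0.855326) − 1) = 5.083830
T_max/T_min = cosh(S/(2a)) = 1.388643

a=13.081 sag=5.084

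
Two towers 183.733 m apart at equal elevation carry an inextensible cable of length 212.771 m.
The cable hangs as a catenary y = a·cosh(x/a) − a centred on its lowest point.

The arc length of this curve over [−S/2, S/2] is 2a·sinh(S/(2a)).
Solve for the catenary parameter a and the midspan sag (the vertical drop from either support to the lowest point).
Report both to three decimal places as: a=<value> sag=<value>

seed: a₀ = √(S³/(24(L−S))) = √(183.733³/(24·29.038)) = 94.339111
iter 1: u=0.973790  f(a)=+1.408e+00  f'(a)=-6.760e-01  a ← 94.339111 − (+1.408e+00/-6.760e-01) = 96.422384
iter 2: u=0.952751  f(a)=+4.800e-02  f'(a)=-6.306e-01  a ← 96.422384 − (+4.800e-02/-6.306e-01) = 96.498499
iter 3: u=0.951999  f(a)=+6.012e-05  f'(a)=-6.290e-01  a ← 96.498499 − (+6.012e-05/-6.290e-01) = 96.498594
iter 4: u=0.951998  f(a)=+9.459e-11  f'(a)=-6.290e-01  a ← 96.498594 − (+9.459e-11/-6.290e-01) = 96.498594
iter 5: u=0.951998  f(a)=+0.000e+00  f'(a)=-6.290e-01  a ← 96.498594 − (+0.000e+00/-6.290e-01) = 96.498594
converged: |Δa| < 1e-12 after 5 iterations
sag = a·(cosh(S/(2a)) − 1) = 96.498594·(cosh(0.951998) − 1) = 47.132368
T_max/T_min = cosh(S/(2a)) = 1.488425

a=96.499 sag=47.132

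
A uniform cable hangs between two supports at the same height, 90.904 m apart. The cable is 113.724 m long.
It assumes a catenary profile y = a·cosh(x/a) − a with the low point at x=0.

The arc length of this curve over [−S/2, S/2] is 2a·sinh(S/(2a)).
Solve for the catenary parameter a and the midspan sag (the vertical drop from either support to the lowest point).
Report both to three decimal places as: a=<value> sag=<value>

seed: a₀ = √(S³/(24(L−S))) = √(90.904³/(24·22.820)) = 37.034889
iter 1: u=1.227275  f(a)=+1.782e+00  f'(a)=-1.428e+00  a ← 37.034889 − (+1.782e+00/-1.428e+00) = 38.282244
iter 2: u=1.187287  f(a)=+9.396e-02  f'(a)=-1.281e+00  a ← 38.282244 − (+9.396e-02/-1.281e+00) = 38.355584
iter 3: u=1.185017  f(a)=+2.936e-04  f'(a)=-1.273e+00  a ← 38.355584 − (+2.936e-04/-1.273e+00) = 38.355815
iter 4: u=1.185009  f(a)=+2.886e-09  f'(a)=-1.273e+00  a ← 38.355815 − (+2.886e-09/-1.273e+00) = 38.355815
iter 5: u=1.185009  f(a)=-1.421e-14  f'(a)=-1.273e+00  a ← 38.355815 − (-1.421e-14/-1.273e+00) = 38.355815
converged: |Δa| < 1e-12 after 5 iterations
sag = a·(cosh(S/(2a)) − 1) = 38.355815·(cosh(1.185009) − 1) = 30.233219
T_max/T_min = cosh(S/(2a)) = 1.788230

a=38.356 sag=30.233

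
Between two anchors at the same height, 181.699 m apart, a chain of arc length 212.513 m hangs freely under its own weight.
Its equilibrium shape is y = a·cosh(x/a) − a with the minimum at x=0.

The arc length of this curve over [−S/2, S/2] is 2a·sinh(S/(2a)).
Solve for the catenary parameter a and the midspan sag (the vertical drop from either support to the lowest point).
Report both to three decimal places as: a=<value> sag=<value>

seed: a₀ = √(S³/(24(L−S))) = √(181.699³/(24·30.814)) = 90.063567
iter 1: u=1.008726  f(a)=+1.606e+00  f'(a)=-7.565e-01  a ← 90.063567 − (+1.606e+00/-7.565e-01) = 92.186869
iter 2: u=0.985493  f(a)=+5.856e-02  f'(a)=-7.022e-01  a ← 92.186869 − (+5.856e-02/-7.022e-01) = 92.270256
iter 3: u=0.984602  f(a)=+8.435e-05  f'(a)=-7.002e-01  a ← 92.270256 − (+8.435e-05/-7.002e-01) = 92.270376
iter 4: u=0.984601  f(a)=+1.756e-10  f'(a)=-7.002e-01  a ← 92.270376 − (+1.756e-10/-7.002e-01) = 92.270376
iter 5: u=0.984601  f(a)=+0.000e+00  f'(a)=-7.002e-01  a ← 92.270376 − (+0.000e+00/-7.002e-01) = 92.270376
converged: |Δa| < 1e-12 after 5 iterations
sag = a·(cosh(S/(2a)) − 1) = 92.270376·(cosh(0.984601) − 1) = 48.457255
T_max/T_min = cosh(S/(2a)) = 1.525166

a=92.270 sag=48.457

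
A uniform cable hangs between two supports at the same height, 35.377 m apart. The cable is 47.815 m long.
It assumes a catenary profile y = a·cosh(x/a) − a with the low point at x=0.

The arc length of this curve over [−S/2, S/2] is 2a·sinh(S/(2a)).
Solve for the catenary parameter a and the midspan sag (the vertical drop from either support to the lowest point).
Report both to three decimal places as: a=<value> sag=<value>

seed: a₀ = √(S³/(24(L−S))) = √(35.377³/(24·12.438)) = 12.178691
iter 1: u=1.452414  f(a)=+1.380e+00  f'(a)=-2.507e+00  a ← 12.178691 − (+1.380e+00/-2.507e+00) = 12.729004
iter 2: u=1.389622  f(a)=+9.903e-02  f'(a)=-2.159e+00  a ← 12.729004 − (+9.903e-02/-2.159e+00) = 12.774871
iter 3: u=1.384632  f(a)=+5.974e-04  f'(a)=-2.133e+00  a ← 12.774871 − (+5.974e-04/-2.133e+00) = 12.775151
iter 4: u=1.384602  f(a)=+2.203e-08  f'(a)=-2.133e+00  a ← 12.775151 − (+2.203e-08/-2.133e+00) = 12.775151
iter 5: u=1.384602  f(a)=+7.105e-15  f'(a)=-2.133e+00  a ← 12.775151 − (+7.105e-15/-2.133e+00) = 12.775151
converged: |Δa| < 1e-12 after 5 iterations
sag = a·(cosh(S/(2a)) − 1) = 12.775151·(cosh(1.384602) − 1) = 14.331546
T_max/T_min = cosh(S/(2a)) = 2.121830

a=12.775 sag=14.332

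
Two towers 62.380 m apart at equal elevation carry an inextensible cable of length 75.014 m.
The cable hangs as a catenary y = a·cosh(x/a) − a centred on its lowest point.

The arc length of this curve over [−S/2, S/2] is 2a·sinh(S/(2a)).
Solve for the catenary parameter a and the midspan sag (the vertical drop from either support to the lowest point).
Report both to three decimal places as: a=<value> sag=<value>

seed: a₀ = √(S³/(24(L−S))) = √(62.380³/(24·12.634)) = 28.293847
iter 1: u=1.102360  f(a)=+7.902e-01  f'(a)=-1.006e+00  a ← 28.293847 − (+7.902e-01/-1.006e+00) = 29.079053
iter 2: u=1.072593  f(a)=+3.409e-02  f'(a)=-9.213e-01  a ← 29.079053 − (+3.409e-02/-9.213e-01) = 29.116056
iter 3: u=1.071230  f(a)=+6.978e-05  f'(a)=-9.175e-01  a ← 29.116056 − (+6.978e-05/-9.175e-01) = 29.116132
iter 4: u=1.071227  f(a)=+2.936e-10  f'(a)=-9.175e-01  a ← 29.116132 − (+2.936e-10/-9.175e-01) = 29.116132
iter 5: u=1.071227  f(a)=+1.421e-14  f'(a)=-9.175e-01  a ← 29.116132 − (+1.421e-14/-9.175e-01) = 29.116132
converged: |Δa| < 1e-12 after 5 iterations
sag = a·(cosh(S/(2a)) − 1) = 29.116132·(cosh(1.071227) − 1) = 18.365698
T_max/T_min = cosh(S/(2a)) = 1.630774

a=29.116 sag=18.366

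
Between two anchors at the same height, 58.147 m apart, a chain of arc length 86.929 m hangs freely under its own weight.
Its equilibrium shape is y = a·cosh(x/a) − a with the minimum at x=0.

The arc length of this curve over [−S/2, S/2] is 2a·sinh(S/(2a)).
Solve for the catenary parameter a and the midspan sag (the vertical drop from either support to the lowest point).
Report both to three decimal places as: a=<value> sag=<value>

a=18.003 sag=29.042

seed: a₀ = √(S³/(24(L−S))) = √(58.147³/(24·28.782)) = 16.870380
iter 1: u=1.723346  f(a)=+4.589e+00  f'(a)=-4.539e+00  a ← 16.870380 − (+4.589e+00/-4.539e+00) = 17.881381
iter 2: u=1.625909  f(a)=+4.449e-01  f'(a)=-3.698e+00  a ← 17.881381 − (+4.449e-01/-3.698e+00) = 18.001681
iter 3: u=1.615044  f(a)=+5.172e-03  f'(a)=-3.613e+00  a ← 18.001681 − (+5.172e-03/-3.613e+00) = 18.003113
iter 4: u=1.614915  f(a)=+7.170e-07  f'(a)=-3.612e+00  a ← 18.003113 − (+7.170e-07/-3.612e+00) = 18.003113
iter 5: u=1.614915  f(a)=+2.842e-14  f'(a)=-3.612e+00  a ← 18.003113 − (+2.842e-14/-3.612e+00) = 18.003113
converged: |Δa| < 1e-12 after 5 iterations
sag = a·(cosh(S/(2a)) − 1) = 18.003113·(cosh(1.614915) − 1) = 29.042342
T_max/T_min = cosh(S/(2a)) = 2.613184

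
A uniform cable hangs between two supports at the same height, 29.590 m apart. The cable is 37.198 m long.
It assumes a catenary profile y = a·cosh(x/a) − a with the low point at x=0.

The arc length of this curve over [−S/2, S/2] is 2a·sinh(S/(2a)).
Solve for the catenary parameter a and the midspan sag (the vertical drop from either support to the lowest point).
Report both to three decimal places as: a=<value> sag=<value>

seed: a₀ = √(S³/(24(L−S))) = √(29.590³/(24·7.608)) = 11.911778
iter 1: u=1.242048  f(a)=+6.089e-01  f'(a)=-1.486e+00  a ← 11.911778 − (+6.089e-01/-1.486e+00) = 12.321612
iter 2: u=1.200736  f(a)=+3.283e-02  f'(a)=-1.329e+00  a ← 12.321612 − (+3.283e-02/-1.329e+00) = 12.346312
iter 3: u=1.198334  f(a)=+1.075e-04  f'(a)=-1.321e+00  a ← 12.346312 − (+1.075e-04/-1.321e+00) = 12.346393
iter 4: u=1.198326  f(a)=+1.162e-09  f'(a)=-1.321e+00  a ← 12.346393 − (+1.162e-09/-1.321e+00) = 12.346393
iter 5: u=1.198326  f(a)=-7.105e-15  f'(a)=-1.321e+00  a ← 12.346393 − (-7.105e-15/-1.321e+00) = 12.346393
converged: |Δa| < 1e-12 after 5 iterations
sag = a·(cosh(S/(2a)) − 1) = 12.346393·(cosh(1.198326) − 1) = 9.977500
T_max/T_min = cosh(S/(2a)) = 1.808131

a=12.346 sag=9.978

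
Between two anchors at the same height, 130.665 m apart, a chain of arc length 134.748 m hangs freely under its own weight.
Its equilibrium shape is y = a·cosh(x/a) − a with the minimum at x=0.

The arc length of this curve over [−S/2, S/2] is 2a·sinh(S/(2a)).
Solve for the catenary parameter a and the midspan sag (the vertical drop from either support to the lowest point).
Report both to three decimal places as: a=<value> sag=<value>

a=151.586 sag=14.298

seed: a₀ = √(S³/(24(L−S))) = √(130.665³/(24·4.083)) = 150.884142
iter 1: u=0.432998  f(a)=+3.845e-02  f'(a)=-5.514e-02  a ← 150.884142 − (+3.845e-02/-5.514e-02) = 151.581368
iter 2: u=0.431006  f(a)=+2.681e-04  f'(a)=-5.438e-02  a ← 151.581368 − (+2.681e-04/-5.438e-02) = 151.586299
iter 3: u=0.430992  f(a)=+1.324e-08  f'(a)=-5.437e-02  a ← 151.586299 − (+1.324e-08/-5.437e-02) = 151.586300
iter 4: u=0.430992  f(a)=+0.000e+00  f'(a)=-5.437e-02  a ← 151.586300 − (+0.000e+00/-5.437e-02) = 151.586300
converged: |Δa| < 1e-12 after 4 iterations
sag = a·(cosh(S/(2a)) − 1) = 151.586300·(cosh(0.430992) − 1) = 14.298185
T_max/T_min = cosh(S/(2a)) = 1.094324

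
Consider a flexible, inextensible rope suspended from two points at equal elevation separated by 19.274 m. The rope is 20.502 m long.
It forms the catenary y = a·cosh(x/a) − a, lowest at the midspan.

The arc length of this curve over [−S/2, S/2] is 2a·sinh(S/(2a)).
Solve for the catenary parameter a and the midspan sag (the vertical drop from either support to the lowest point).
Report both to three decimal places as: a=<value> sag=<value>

a=15.733 sag=3.045

seed: a₀ = √(S³/(24(L−S))) = √(19.274³/(24·1.228)) = 15.586657
iter 1: u=0.618285  f(a)=+2.369e-02  f'(a)=-1.637e-01  a ← 15.586657 − (+2.369e-02/-1.637e-01) = 15.731372
iter 2: u=0.612598  f(a)=+3.339e-04  f'(a)=-1.591e-01  a ← 15.731372 − (+3.339e-04/-1.591e-01) = 15.733471
iter 3: u=0.612516  f(a)=+6.847e-08  f'(a)=-1.590e-01  a ← 15.733471 − (+6.847e-08/-1.590e-01) = 15.733472
iter 4: u=0.612516  f(a)=+7.105e-15  f'(a)=-1.590e-01  a ← 15.733472 − (+7.105e-15/-1.590e-01) = 15.733472
converged: |Δa| < 1e-12 after 4 iterations
sag = a·(cosh(S/(2a)) − 1) = 15.733472·(cosh(0.612516) − 1) = 3.044844
T_max/T_min = cosh(S/(2a)) = 1.193527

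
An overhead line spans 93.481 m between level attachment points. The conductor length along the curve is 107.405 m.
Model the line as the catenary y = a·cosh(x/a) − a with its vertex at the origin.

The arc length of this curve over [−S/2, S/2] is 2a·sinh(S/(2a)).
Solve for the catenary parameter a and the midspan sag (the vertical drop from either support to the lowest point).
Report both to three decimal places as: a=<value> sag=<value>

a=50.511 sag=23.214

seed: a₀ = √(S³/(24(L−S))) = √(93.481³/(24·13.924)) = 49.442155
iter 1: u=0.945357  f(a)=+6.356e-01  f'(a)=-6.152e-01  a ← 49.442155 − (+6.356e-01/-6.152e-01) = 50.475290
iter 2: u=0.926008  f(a)=+2.047e-02  f'(a)=-5.762e-01  a ← 50.475290 − (+2.047e-02/-5.762e-01) = 50.510815
iter 3: u=0.925356  f(a)=+2.279e-05  f'(a)=-5.749e-01  a ← 50.510815 − (+2.279e-05/-5.749e-01) = 50.510854
iter 4: u=0.925356  f(a)=+2.832e-11  f'(a)=-5.749e-01  a ← 50.510854 − (+2.832e-11/-5.749e-01) = 50.510854
converged: |Δa| < 1e-12 after 4 iterations
sag = a·(cosh(S/(2a)) − 1) = 50.510854·(cosh(0.925356) − 1) = 23.213666
T_max/T_min = cosh(S/(2a)) = 1.459578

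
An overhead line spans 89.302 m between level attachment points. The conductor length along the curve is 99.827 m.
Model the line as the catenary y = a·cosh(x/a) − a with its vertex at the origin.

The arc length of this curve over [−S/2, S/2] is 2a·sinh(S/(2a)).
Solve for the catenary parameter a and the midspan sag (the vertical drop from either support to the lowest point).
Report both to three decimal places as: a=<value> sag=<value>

a=54.012 sag=19.532

seed: a₀ = √(S³/(24(L−S))) = √(89.302³/(24·10.525)) = 53.097626
iter 1: u=0.840923  f(a)=+3.785e-01  f'(a)=-4.252e-01  a ← 53.097626 − (+3.785e-01/-4.252e-01) = 53.987733
iter 2: u=0.827058  f(a)=+9.727e-03  f'(a)=-4.036e-01  a ← 53.987733 − (+9.727e-03/-4.036e-01) = 54.011834
iter 3: u=0.826689  f(a)=+6.800e-06  f'(a)=-4.030e-01  a ← 54.011834 − (+6.800e-06/-4.030e-01) = 54.011851
iter 4: u=0.826689  f(a)=+3.325e-12  f'(a)=-4.030e-01  a ← 54.011851 − (+3.325e-12/-4.030e-01) = 54.011851
converged: |Δa| < 1e-12 after 4 iterations
sag = a·(cosh(S/(2a)) − 1) = 54.011851·(cosh(0.826689) − 1) = 19.531589
T_max/T_min = cosh(S/(2a)) = 1.361617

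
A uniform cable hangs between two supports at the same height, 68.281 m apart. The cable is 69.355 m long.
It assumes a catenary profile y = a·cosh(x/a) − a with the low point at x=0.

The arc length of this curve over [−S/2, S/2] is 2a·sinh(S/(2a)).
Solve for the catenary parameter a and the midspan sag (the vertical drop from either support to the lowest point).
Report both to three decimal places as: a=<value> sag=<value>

seed: a₀ = √(S³/(24(L−S))) = √(68.281³/(24·1.074)) = 111.132747
iter 1: u=0.307205  f(a)=+5.079e-03  f'(a)=-1.951e-02  a ← 111.132747 − (+5.079e-03/-1.951e-02) = 111.393074
iter 2: u=0.306487  f(a)=+1.790e-05  f'(a)=-1.937e-02  a ← 111.393074 − (+1.790e-05/-1.937e-02) = 111.393999
iter 3: u=0.306484  f(a)=+2.242e-10  f'(a)=-1.937e-02  a ← 111.393999 − (+2.242e-10/-1.937e-02) = 111.393999
iter 4: u=0.306484  f(a)=-1.421e-14  f'(a)=-1.937e-02  a ← 111.393999 − (-1.421e-14/-1.937e-02) = 111.393999
converged: |Δa| < 1e-12 after 4 iterations
sag = a·(cosh(S/(2a)) − 1) = 111.393999·(cosh(0.306484) − 1) = 5.272843
T_max/T_min = cosh(S/(2a)) = 1.047335

a=111.394 sag=5.273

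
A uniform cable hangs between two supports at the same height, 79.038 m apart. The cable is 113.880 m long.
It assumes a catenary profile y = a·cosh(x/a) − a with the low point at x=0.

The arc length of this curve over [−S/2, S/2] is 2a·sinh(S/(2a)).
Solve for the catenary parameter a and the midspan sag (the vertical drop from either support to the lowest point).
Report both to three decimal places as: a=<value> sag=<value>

seed: a₀ = √(S³/(24(L−S))) = √(79.038³/(24·34.842)) = 24.299467
iter 1: u=1.626332  f(a)=+4.909e+00  f'(a)=-3.701e+00  a ← 24.299467 − (+4.909e+00/-3.701e+00) = 25.625658
iter 2: u=1.542165  f(a)=+4.305e-01  f'(a)=-3.078e+00  a ← 25.625658 − (+4.305e-01/-3.078e+00) = 25.765517
iter 3: u=1.533794  f(a)=+4.015e-03  f'(a)=-3.021e+00  a ← 25.765517 − (+4.015e-03/-3.021e+00) = 25.766846
iter 4: u=1.533715  f(a)=+3.563e-07  f'(a)=-3.021e+00  a ← 25.766846 − (+3.563e-07/-3.021e+00) = 25.766846
iter 5: u=1.533715  f(a)=+1.421e-14  f'(a)=-3.021e+00  a ← 25.766846 − (+1.421e-14/-3.021e+00) = 25.766846
converged: |Δa| < 1e-12 after 5 iterations
sag = a·(cosh(S/(2a)) − 1) = 25.766846·(cosh(1.533715) − 1) = 36.731906
T_max/T_min = cosh(S/(2a)) = 2.425549

a=25.767 sag=36.732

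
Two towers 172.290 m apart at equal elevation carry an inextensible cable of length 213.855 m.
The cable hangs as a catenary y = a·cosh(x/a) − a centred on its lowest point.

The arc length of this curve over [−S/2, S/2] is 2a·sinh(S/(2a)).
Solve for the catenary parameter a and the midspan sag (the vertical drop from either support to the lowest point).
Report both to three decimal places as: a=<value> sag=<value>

seed: a₀ = √(S³/(24(L−S))) = √(172.290³/(24·41.565)) = 71.601248
iter 1: u=1.203121  f(a)=+3.114e+00  f'(a)=-1.338e+00  a ← 71.601248 − (+3.114e+00/-1.338e+00) = 73.928656
iter 2: u=1.165245  f(a)=+1.583e-01  f'(a)=-1.205e+00  a ← 73.928656 − (+1.583e-01/-1.205e+00) = 74.059997
iter 3: u=1.163179  f(a)=+4.574e-04  f'(a)=-1.198e+00  a ← 74.059997 − (+4.574e-04/-1.198e+00) = 74.060379
iter 4: u=1.163173  f(a)=+3.844e-09  f'(a)=-1.198e+00  a ← 74.060379 − (+3.844e-09/-1.198e+00) = 74.060379
iter 5: u=1.163173  f(a)=+2.842e-14  f'(a)=-1.198e+00  a ← 74.060379 − (+2.842e-14/-1.198e+00) = 74.060379
converged: |Δa| < 1e-12 after 5 iterations
sag = a·(cosh(S/(2a)) − 1) = 74.060379·(cosh(1.163173) − 1) = 56.010486
T_max/T_min = cosh(S/(2a)) = 1.756281

a=74.060 sag=56.010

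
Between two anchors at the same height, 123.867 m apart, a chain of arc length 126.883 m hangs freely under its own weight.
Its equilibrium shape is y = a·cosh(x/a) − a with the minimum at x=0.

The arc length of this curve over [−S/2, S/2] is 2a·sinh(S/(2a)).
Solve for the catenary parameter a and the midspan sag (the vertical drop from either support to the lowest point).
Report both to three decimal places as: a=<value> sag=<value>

a=162.625 sag=11.937

seed: a₀ = √(S³/(24(L−S))) = √(123.867³/(24·3.016)) = 162.036233
iter 1: u=0.382220  f(a)=+2.211e-02  f'(a)=-3.777e-02  a ← 162.036233 − (+2.211e-02/-3.777e-02) = 162.621507
iter 2: u=0.380844  f(a)=+1.204e-04  f'(a)=-3.736e-02  a ← 162.621507 − (+1.204e-04/-3.736e-02) = 162.624728
iter 3: u=0.380837  f(a)=+3.610e-09  f'(a)=-3.736e-02  a ← 162.624728 − (+3.610e-09/-3.736e-02) = 162.624728
iter 4: u=0.380837  f(a)=+0.000e+00  f'(a)=-3.736e-02  a ← 162.624728 − (+0.000e+00/-3.736e-02) = 162.624728
converged: |Δa| < 1e-12 after 4 iterations
sag = a·(cosh(S/(2a)) − 1) = 162.624728·(cosh(0.380837) − 1) = 11.936511
T_max/T_min = cosh(S/(2a)) = 1.073399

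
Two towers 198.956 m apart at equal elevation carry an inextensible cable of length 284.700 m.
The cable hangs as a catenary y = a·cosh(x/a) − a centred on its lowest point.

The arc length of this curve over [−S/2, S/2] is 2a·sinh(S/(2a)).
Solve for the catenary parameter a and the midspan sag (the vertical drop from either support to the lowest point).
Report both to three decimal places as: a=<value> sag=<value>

a=65.521 sag=91.184

seed: a₀ = √(S³/(24(L−S))) = √(198.956³/(24·85.744)) = 61.862586
iter 1: u=1.608048  f(a)=+1.179e+01  f'(a)=-3.558e+00  a ← 61.862586 − (+1.179e+01/-3.558e+00) = 65.176914
iter 2: u=1.526277  f(a)=+1.014e+00  f'(a)=-2.970e+00  a ← 65.176914 − (+1.014e+00/-2.970e+00) = 65.518305
iter 3: u=1.518324  f(a)=+9.056e-03  f'(a)=-2.918e+00  a ← 65.518305 − (+9.056e-03/-2.918e+00) = 65.521409
iter 4: u=1.518252  f(a)=+7.365e-07  f'(a)=-2.917e+00  a ← 65.521409 − (+7.365e-07/-2.917e+00) = 65.521409
iter 5: u=1.518252  f(a)=+5.684e-14  f'(a)=-2.917e+00  a ← 65.521409 − (+5.684e-14/-2.917e+00) = 65.521409
converged: |Δa| < 1e-12 after 5 iterations
sag = a·(cosh(S/(2a)) − 1) = 65.521409·(cosh(1.518252) − 1) = 91.183976
T_max/T_min = cosh(S/(2a)) = 2.391667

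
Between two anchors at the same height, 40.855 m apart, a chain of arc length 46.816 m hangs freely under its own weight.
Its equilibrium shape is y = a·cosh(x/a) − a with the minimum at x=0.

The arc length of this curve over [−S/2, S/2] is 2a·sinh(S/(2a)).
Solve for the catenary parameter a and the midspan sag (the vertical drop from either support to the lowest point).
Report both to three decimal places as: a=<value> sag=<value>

a=22.295 sag=10.031

seed: a₀ = √(S³/(24(L−S))) = √(40.855³/(24·5.961)) = 21.832458
iter 1: u=0.935648  f(a)=+2.664e-01  f'(a)=-5.954e-01  a ← 21.832458 − (+2.664e-01/-5.954e-01) = 22.279944
iter 2: u=0.916856  f(a)=+8.412e-03  f'(a)=-5.583e-01  a ← 22.279944 − (+8.412e-03/-5.583e-01) = 22.295010
iter 3: u=0.916236  f(a)=+8.990e-06  f'(a)=-5.571e-01  a ← 22.295010 − (+8.990e-06/-5.571e-01) = 22.295026
iter 4: u=0.916236  f(a)=+1.030e-11  f'(a)=-5.571e-01  a ← 22.295026 − (+1.030e-11/-5.571e-01) = 22.295026
converged: |Δa| < 1e-12 after 4 iterations
sag = a·(cosh(S/(2a)) − 1) = 22.295026·(cosh(0.916236) − 1) = 10.031475
T_max/T_min = cosh(S/(2a)) = 1.449942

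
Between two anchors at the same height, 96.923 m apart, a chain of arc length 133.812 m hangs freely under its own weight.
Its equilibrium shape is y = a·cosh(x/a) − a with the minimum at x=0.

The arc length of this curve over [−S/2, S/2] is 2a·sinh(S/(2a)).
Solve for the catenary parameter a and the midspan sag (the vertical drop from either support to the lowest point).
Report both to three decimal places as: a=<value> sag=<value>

seed: a₀ = √(S³/(24(L−S))) = √(96.923³/(24·36.889)) = 32.069059
iter 1: u=1.511161  f(a)=+4.448e+00  f'(a)=-2.871e+00  a ← 32.069059 − (+4.448e+00/-2.871e+00) = 33.618671
iter 2: u=1.441506  f(a)=+3.428e-01  f'(a)=-2.444e+00  a ← 33.618671 − (+3.428e-01/-2.444e+00) = 33.758923
iter 3: u=1.435517  f(a)=+2.410e-03  f'(a)=-2.410e+00  a ← 33.758923 − (+2.410e-03/-2.410e+00) = 33.759924
iter 4: u=1.435474  f(a)=+1.211e-07  f'(a)=-2.409e+00  a ← 33.759924 − (+1.211e-07/-2.409e+00) = 33.759924
iter 5: u=1.435474  f(a)=-2.842e-14  f'(a)=-2.409e+00  a ← 33.759924 − (-2.842e-14/-2.409e+00) = 33.759924
converged: |Δa| < 1e-12 after 5 iterations
sag = a·(cosh(S/(2a)) − 1) = 33.759924·(cosh(1.435474) − 1) = 41.181022
T_max/T_min = cosh(S/(2a)) = 2.219820

a=33.760 sag=41.181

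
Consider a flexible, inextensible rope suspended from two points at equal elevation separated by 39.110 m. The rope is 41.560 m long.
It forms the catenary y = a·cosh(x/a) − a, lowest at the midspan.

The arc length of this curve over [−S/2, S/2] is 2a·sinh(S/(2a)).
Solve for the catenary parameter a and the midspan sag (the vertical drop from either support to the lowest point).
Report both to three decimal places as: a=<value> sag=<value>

a=32.192 sag=6.124

seed: a₀ = √(S³/(24(L−S))) = √(39.110³/(24·2.450)) = 31.896502
iter 1: u=0.613077  f(a)=+4.646e-02  f'(a)=-1.595e-01  a ← 31.896502 − (+4.646e-02/-1.595e-01) = 32.187819
iter 2: u=0.607528  f(a)=+6.441e-04  f'(a)=-1.551e-01  a ← 32.187819 − (+6.441e-04/-1.551e-01) = 32.191972
iter 3: u=0.607450  f(a)=+1.277e-07  f'(a)=-1.550e-01  a ← 32.191972 − (+1.277e-07/-1.550e-01) = 32.191973
iter 4: u=0.607450  f(a)=+7.105e-15  f'(a)=-1.550e-01  a ← 32.191973 − (+7.105e-15/-1.550e-01) = 32.191973
converged: |Δa| < 1e-12 after 4 iterations
sag = a·(cosh(S/(2a)) − 1) = 32.191973·(cosh(0.607450) − 1) = 6.124231
T_max/T_min = cosh(S/(2a)) = 1.190241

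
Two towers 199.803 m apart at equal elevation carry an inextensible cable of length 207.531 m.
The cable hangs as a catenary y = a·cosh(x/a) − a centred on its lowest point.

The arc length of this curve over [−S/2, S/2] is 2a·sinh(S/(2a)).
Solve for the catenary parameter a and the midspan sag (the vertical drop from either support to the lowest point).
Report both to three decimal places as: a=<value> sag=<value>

seed: a₀ = √(S³/(24(L−S))) = √(199.803³/(24·7.728)) = 207.378548
iter 1: u=0.481735  f(a)=+9.017e-02  f'(a)=-7.627e-02  a ← 207.378548 − (+9.017e-02/-7.627e-02) = 208.560706
iter 2: u=0.479004  f(a)=+7.768e-04  f'(a)=-7.497e-02  a ← 208.560706 − (+7.768e-04/-7.497e-02) = 208.571069
iter 3: u=0.478981  f(a)=+5.877e-08  f'(a)=-7.495e-02  a ← 208.571069 − (+5.877e-08/-7.495e-02) = 208.571070
iter 4: u=0.478981  f(a)=-2.842e-14  f'(a)=-7.495e-02  a ← 208.571070 − (-2.842e-14/-7.495e-02) = 208.571070
converged: |Δa| < 1e-12 after 4 iterations
sag = a·(cosh(S/(2a)) − 1) = 208.571070·(cosh(0.478981) − 1) = 24.386373
T_max/T_min = cosh(S/(2a)) = 1.116921

a=208.571 sag=24.386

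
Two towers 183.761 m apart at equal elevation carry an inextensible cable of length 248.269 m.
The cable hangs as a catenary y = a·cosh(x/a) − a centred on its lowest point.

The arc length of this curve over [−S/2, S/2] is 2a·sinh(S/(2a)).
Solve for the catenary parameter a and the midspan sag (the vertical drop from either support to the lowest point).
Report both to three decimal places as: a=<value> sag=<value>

a=66.405 sag=74.375

seed: a₀ = √(S³/(24(L−S))) = √(183.761³/(24·64.508)) = 63.309314
iter 1: u=1.451295  f(a)=+7.144e+00  f'(a)=-2.501e+00  a ← 63.309314 − (+7.144e+00/-2.501e+00) = 66.166294
iter 2: u=1.388630  f(a)=+5.121e-01  f'(a)=-2.154e+00  a ← 66.166294 − (+5.121e-01/-2.154e+00) = 66.404034
iter 3: u=1.383658  f(a)=+3.080e-03  f'(a)=-2.128e+00  a ← 66.404034 − (+3.080e-03/-2.128e+00) = 66.405482
iter 4: u=1.383628  f(a)=+1.129e-07  f'(a)=-2.128e+00  a ← 66.405482 − (+1.129e-07/-2.128e+00) = 66.405482
iter 5: u=1.383628  f(a)=+2.842e-14  f'(a)=-2.128e+00  a ← 66.405482 − (+2.842e-14/-2.128e+00) = 66.405482
converged: |Δa| < 1e-12 after 5 iterations
sag = a·(cosh(S/(2a)) − 1) = 66.405482·(cosh(1.383628) − 1) = 74.374709
T_max/T_min = cosh(S/(2a)) = 2.120009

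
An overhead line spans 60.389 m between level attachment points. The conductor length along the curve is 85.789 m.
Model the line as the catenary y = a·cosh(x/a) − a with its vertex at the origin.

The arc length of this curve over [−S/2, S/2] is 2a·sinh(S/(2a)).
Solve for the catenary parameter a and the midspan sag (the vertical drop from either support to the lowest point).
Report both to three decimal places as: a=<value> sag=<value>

a=20.106 sag=27.267

seed: a₀ = √(S³/(24(L−S))) = √(60.389³/(24·25.400)) = 19.007031
iter 1: u=1.588596  f(a)=+3.405e+00  f'(a)=-3.411e+00  a ← 19.007031 − (+3.405e+00/-3.411e+00) = 20.005156
iter 2: u=1.509336  f(a)=+2.866e-01  f'(a)=-2.859e+00  a ← 20.005156 − (+2.866e-01/-2.859e+00) = 20.105394
iter 3: u=1.501811  f(a)=+2.443e-03  f'(a)=-2.810e+00  a ← 20.105394 − (+2.443e-03/-2.810e+00) = 20.106263
iter 4: u=1.501746  f(a)=+1.808e-07  f'(a)=-2.810e+00  a ← 20.106263 − (+1.808e-07/-2.810e+00) = 20.106263
iter 5: u=1.501746  f(a)=+2.842e-14  f'(a)=-2.810e+00  a ← 20.106263 − (+2.842e-14/-2.810e+00) = 20.106263
converged: |Δa| < 1e-12 after 5 iterations
sag = a·(cosh(S/(2a)) − 1) = 20.106263·(cosh(1.501746) − 1) = 27.266724
T_max/T_min = cosh(S/(2a)) = 2.356131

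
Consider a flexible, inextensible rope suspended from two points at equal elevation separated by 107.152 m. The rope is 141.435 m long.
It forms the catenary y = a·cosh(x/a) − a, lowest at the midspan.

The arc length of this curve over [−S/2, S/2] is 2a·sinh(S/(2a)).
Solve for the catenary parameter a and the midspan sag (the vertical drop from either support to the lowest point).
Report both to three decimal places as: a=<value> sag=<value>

a=40.402 sag=41.043

seed: a₀ = √(S³/(24(L−S))) = √(107.152³/(24·34.283)) = 38.668328
iter 1: u=1.385527  f(a)=+3.445e+00  f'(a)=-2.138e+00  a ← 38.668328 − (+3.445e+00/-2.138e+00) = 40.279878
iter 2: u=1.330093  f(a)=+2.271e-01  f'(a)=-1.864e+00  a ← 40.279878 − (+2.271e-01/-1.864e+00) = 40.401673
iter 3: u=1.326084  f(a)=+1.140e-03  f'(a)=-1.846e+00  a ← 40.401673 − (+1.140e-03/-1.846e+00) = 40.402291
iter 4: u=1.326063  f(a)=+2.909e-08  f'(a)=-1.846e+00  a ← 40.402291 − (+2.909e-08/-1.846e+00) = 40.402291
iter 5: u=1.326063  f(a)=-2.842e-14  f'(a)=-1.846e+00  a ← 40.402291 − (-2.842e-14/-1.846e+00) = 40.402291
converged: |Δa| < 1e-12 after 5 iterations
sag = a·(cosh(S/(2a)) − 1) = 40.402291·(cosh(1.326063) − 1) = 41.042844
T_max/T_min = cosh(S/(2a)) = 2.015854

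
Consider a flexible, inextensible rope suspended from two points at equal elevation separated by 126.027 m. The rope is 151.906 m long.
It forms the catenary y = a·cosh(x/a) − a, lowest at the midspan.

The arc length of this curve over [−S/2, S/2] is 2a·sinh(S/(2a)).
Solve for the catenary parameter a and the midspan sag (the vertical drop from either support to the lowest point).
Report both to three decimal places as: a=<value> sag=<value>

seed: a₀ = √(S³/(24(L−S))) = √(126.027³/(24·25.879)) = 56.769626
iter 1: u=1.109986  f(a)=+1.642e+00  f'(a)=-1.029e+00  a ← 56.769626 − (+1.642e+00/-1.029e+00) = 58.365001
iter 2: u=1.079645  f(a)=+7.175e-02  f'(a)=-9.409e-01  a ← 58.365001 − (+7.175e-02/-9.409e-01) = 58.441258
iter 3: u=1.078237  f(a)=+1.509e-04  f'(a)=-9.370e-01  a ← 58.441258 − (+1.509e-04/-9.370e-01) = 58.441419
iter 4: u=1.078234  f(a)=+6.708e-10  f'(a)=-9.370e-01  a ← 58.441419 − (+6.708e-10/-9.370e-01) = 58.441419
iter 5: u=1.078234  f(a)=+2.842e-14  f'(a)=-9.370e-01  a ← 58.441419 − (+2.842e-14/-9.370e-01) = 58.441419
converged: |Δa| < 1e-12 after 5 iterations
sag = a·(cosh(S/(2a)) − 1) = 58.441419·(cosh(1.078234) − 1) = 37.393114
T_max/T_min = cosh(S/(2a)) = 1.639839

a=58.441 sag=37.393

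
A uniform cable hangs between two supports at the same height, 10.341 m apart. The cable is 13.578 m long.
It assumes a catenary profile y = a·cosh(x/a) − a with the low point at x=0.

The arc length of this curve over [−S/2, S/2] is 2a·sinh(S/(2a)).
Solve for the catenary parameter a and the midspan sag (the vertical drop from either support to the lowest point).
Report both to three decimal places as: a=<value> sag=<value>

seed: a₀ = √(S³/(24(L−S))) = √(10.341³/(24·3.237)) = 3.772827
iter 1: u=1.370458  f(a)=+3.179e-01  f'(a)=-2.061e+00  a ← 3.772827 − (+3.179e-01/-2.061e+00) = 3.927116
iter 2: u=1.316615  f(a)=+2.054e-02  f'(a)=-1.802e+00  a ← 3.927116 − (+2.054e-02/-1.802e+00) = 3.938516
iter 3: u=1.312804  f(a)=+9.887e-05  f'(a)=-1.785e+00  a ← 3.938516 − (+9.887e-05/-1.785e+00) = 3.938571
iter 4: u=1.312786  f(a)=+2.315e-09  f'(a)=-1.785e+00  a ← 3.938571 − (+2.315e-09/-1.785e+00) = 3.938571
iter 5: u=1.312786  f(a)=-1.776e-15  f'(a)=-1.785e+00  a ← 3.938571 − (-1.776e-15/-1.785e+00) = 3.938571
converged: |Δa| < 1e-12 after 5 iterations
sag = a·(cosh(S/(2a)) − 1) = 3.938571·(cosh(1.312786) − 1) = 3.910178
T_max/T_min = cosh(S/(2a)) = 1.992791

a=3.939 sag=3.910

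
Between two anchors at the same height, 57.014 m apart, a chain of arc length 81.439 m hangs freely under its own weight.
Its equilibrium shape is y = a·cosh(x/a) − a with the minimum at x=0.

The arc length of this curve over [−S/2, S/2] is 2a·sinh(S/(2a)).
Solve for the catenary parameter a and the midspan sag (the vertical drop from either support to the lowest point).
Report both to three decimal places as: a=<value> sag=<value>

seed: a₀ = √(S³/(24(L−S))) = √(57.014³/(24·24.425)) = 17.780721
iter 1: u=1.603253  f(a)=+3.338e+00  f'(a)=-3.522e+00  a ← 17.780721 − (+3.338e+00/-3.522e+00) = 18.728674
iter 2: u=1.522105  f(a)=+2.856e-01  f'(a)=-2.943e+00  a ← 18.728674 − (+2.856e-01/-2.943e+00) = 18.825712
iter 3: u=1.514259  f(a)=+2.521e-03  f'(a)=-2.891e+00  a ← 18.825712 − (+2.521e-03/-2.891e+00) = 18.826584
iter 4: u=1.514189  f(a)=+2.003e-07  f'(a)=-2.890e+00  a ← 18.826584 − (+2.003e-07/-2.890e+00) = 18.826584
iter 5: u=1.514189  f(a)=+1.421e-14  f'(a)=-2.890e+00  a ← 18.826584 − (+1.421e-14/-2.890e+00) = 18.826584
converged: |Δa| < 1e-12 after 5 iterations
sag = a·(cosh(S/(2a)) − 1) = 18.826584·(cosh(1.514189) − 1) = 26.034512
T_max/T_min = cosh(S/(2a)) = 2.382859

a=18.827 sag=26.035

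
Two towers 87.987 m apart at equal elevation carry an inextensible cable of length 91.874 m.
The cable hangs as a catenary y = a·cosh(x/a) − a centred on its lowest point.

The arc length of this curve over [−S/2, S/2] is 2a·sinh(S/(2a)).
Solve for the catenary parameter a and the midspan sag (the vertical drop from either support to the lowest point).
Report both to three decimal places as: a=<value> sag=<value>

a=86.011 sag=11.498

seed: a₀ = √(S³/(24(L−S))) = √(87.987³/(24·3.887)) = 85.450552
iter 1: u=0.514842  f(a)=+5.184e-02  f'(a)=-9.341e-02  a ← 85.450552 − (+5.184e-02/-9.341e-02) = 86.005531
iter 2: u=0.511519  f(a)=+5.094e-04  f'(a)=-9.158e-02  a ← 86.005531 − (+5.094e-04/-9.158e-02) = 86.011093
iter 3: u=0.511486  f(a)=+5.027e-08  f'(a)=-9.157e-02  a ← 86.011093 − (+5.027e-08/-9.157e-02) = 86.011093
iter 4: u=0.511486  f(a)=-2.842e-14  f'(a)=-9.157e-02  a ← 86.011093 − (-2.842e-14/-9.157e-02) = 86.011093
converged: |Δa| < 1e-12 after 4 iterations
sag = a·(cosh(S/(2a)) − 1) = 86.011093·(cosh(0.511486) − 1) = 11.498476
T_max/T_min = cosh(S/(2a)) = 1.133686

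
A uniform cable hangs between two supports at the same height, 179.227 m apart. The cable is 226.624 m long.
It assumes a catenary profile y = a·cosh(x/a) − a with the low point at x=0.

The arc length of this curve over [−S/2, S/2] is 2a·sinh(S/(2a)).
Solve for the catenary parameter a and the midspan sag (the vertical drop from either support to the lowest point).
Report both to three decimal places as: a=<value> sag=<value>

seed: a₀ = √(S³/(24(L−S))) = √(179.227³/(24·47.397)) = 71.141678
iter 1: u=1.259648  f(a)=+3.906e+00  f'(a)=-1.556e+00  a ← 71.141678 − (+3.906e+00/-1.556e+00) = 73.651272
iter 2: u=1.216727  f(a)=+2.162e-01  f'(a)=-1.388e+00  a ← 73.651272 − (+2.162e-01/-1.388e+00) = 73.806983
iter 3: u=1.214160  f(a)=+7.482e-04  f'(a)=-1.379e+00  a ← 73.806983 − (+7.482e-04/-1.379e+00) = 73.807526
iter 4: u=1.214151  f(a)=+9.030e-09  f'(a)=-1.379e+00  a ← 73.807526 − (+9.030e-09/-1.379e+00) = 73.807526
iter 5: u=1.214151  f(a)=-2.842e-14  f'(a)=-1.379e+00  a ← 73.807526 − (-2.842e-14/-1.379e+00) = 73.807526
converged: |Δa| < 1e-12 after 5 iterations
sag = a·(cosh(S/(2a)) − 1) = 73.807526·(cosh(1.214151) − 1) = 61.422501
T_max/T_min = cosh(S/(2a)) = 1.832198

a=73.808 sag=61.423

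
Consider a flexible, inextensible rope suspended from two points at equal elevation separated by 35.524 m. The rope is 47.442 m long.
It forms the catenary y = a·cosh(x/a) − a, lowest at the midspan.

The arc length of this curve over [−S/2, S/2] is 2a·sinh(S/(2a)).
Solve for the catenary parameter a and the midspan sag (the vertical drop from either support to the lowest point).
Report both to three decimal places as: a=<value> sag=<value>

seed: a₀ = √(S³/(24(L−S))) = √(35.524³/(24·11.918)) = 12.519168
iter 1: u=1.418784  f(a)=+1.259e+00  f'(a)=-2.316e+00  a ← 12.519168 − (+1.259e+00/-2.316e+00) = 13.062666
iter 2: u=1.359753  f(a)=+8.660e-02  f'(a)=-2.007e+00  a ← 13.062666 − (+8.660e-02/-2.007e+00) = 13.105814
iter 3: u=1.355276  f(a)=+4.770e-04  f'(a)=-1.985e+00  a ← 13.105814 − (+4.770e-04/-1.985e+00) = 13.106054
iter 4: u=1.355252  f(a)=+1.465e-08  f'(a)=-1.985e+00  a ← 13.106054 − (+1.465e-08/-1.985e+00) = 13.106054
iter 5: u=1.355252  f(a)=+7.105e-15  f'(a)=-1.985e+00  a ← 13.106054 − (+7.105e-15/-1.985e+00) = 13.106054
converged: |Δa| < 1e-12 after 5 iterations
sag = a·(cosh(S/(2a)) − 1) = 13.106054·(cosh(1.355252) − 1) = 13.994767
T_max/T_min = cosh(S/(2a)) = 2.067809

a=13.106 sag=13.995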